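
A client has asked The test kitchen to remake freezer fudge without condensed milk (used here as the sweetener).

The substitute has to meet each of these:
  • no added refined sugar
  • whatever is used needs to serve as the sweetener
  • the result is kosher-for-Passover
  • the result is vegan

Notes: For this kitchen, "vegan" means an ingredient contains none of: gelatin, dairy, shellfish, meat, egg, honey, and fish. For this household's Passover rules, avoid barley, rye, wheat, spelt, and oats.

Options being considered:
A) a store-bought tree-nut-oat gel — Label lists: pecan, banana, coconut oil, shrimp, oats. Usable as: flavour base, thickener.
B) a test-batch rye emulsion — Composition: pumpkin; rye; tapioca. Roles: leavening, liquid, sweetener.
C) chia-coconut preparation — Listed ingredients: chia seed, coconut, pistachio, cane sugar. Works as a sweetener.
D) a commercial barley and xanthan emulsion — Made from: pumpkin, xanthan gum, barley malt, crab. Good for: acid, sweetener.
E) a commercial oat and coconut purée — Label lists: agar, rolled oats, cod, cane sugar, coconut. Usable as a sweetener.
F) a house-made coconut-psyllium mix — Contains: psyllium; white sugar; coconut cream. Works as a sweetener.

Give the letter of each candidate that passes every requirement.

A: not usable as a sweetener; has shrimp, so not vegan (and 1 more) — reject
B: has rye, so not kosher-for-Passover — no
C: has cane sugar, so not no-added-sugar — no
D: has crab, so not vegan; has barley malt, so not kosher-for-Passover — out
E: has cod, so not vegan; has rolled oats, so not kosher-for-Passover (and 1 more) — no
F: has white sugar, so not no-added-sugar — reject

none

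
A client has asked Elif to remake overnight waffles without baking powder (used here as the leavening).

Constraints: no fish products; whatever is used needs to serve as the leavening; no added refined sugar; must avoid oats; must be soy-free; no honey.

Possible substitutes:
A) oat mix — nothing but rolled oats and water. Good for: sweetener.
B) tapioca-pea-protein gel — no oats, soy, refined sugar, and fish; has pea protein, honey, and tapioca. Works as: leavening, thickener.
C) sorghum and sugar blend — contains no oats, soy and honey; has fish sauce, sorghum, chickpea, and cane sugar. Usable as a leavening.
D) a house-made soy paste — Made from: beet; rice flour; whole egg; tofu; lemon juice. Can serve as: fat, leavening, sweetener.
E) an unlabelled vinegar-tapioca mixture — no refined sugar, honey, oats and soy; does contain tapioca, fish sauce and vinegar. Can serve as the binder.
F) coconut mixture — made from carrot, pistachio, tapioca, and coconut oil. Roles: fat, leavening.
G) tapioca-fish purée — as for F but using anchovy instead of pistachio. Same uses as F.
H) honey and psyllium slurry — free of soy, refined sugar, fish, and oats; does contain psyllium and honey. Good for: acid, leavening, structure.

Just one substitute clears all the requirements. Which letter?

F

A: not usable as a leavening; has rolled oats, so not oat-free — no
B: has honey, so not honey-free — out
C: has cane sugar, so not no-added-sugar; has fish sauce, so not fish-free — no
D: has tofu, so not soy-free — no
E: not usable as a leavening; has fish sauce, so not fish-free — no
F: no refined sugar, no oats — keep
G: has anchovy, so not fish-free — no
H: has honey, so not honey-free — reject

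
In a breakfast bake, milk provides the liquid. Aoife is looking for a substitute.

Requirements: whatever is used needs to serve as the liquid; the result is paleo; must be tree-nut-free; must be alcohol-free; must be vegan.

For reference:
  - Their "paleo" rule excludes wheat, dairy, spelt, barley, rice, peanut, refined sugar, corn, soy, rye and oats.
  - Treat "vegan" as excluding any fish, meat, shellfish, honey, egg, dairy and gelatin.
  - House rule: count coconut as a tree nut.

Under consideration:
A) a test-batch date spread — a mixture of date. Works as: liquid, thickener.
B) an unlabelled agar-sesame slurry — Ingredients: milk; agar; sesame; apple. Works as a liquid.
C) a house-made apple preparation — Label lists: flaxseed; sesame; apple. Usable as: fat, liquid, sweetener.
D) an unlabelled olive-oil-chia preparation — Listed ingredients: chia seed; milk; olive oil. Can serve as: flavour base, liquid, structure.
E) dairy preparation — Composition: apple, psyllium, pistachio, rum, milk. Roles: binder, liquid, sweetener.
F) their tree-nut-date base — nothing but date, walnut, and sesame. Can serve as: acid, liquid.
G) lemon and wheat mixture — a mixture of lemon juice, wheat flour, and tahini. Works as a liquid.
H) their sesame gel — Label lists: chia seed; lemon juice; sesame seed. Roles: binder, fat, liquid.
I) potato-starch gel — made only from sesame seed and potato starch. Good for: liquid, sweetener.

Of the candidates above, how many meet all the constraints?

4

A: only date; none excluded — keep
B: has milk, so not paleo; has milk, so not vegan — reject
C: only sesame, flaxseed, and apple; none excluded — valid
D: has milk, so not paleo; has milk, so not vegan — no
E: has milk, so not paleo; has milk, so not vegan (and 2 more) — no
F: has walnut, so not tree-nut-free — out
G: has wheat flour, so not paleo — no
H: nothing on the exclusion list — keep
I: vegan, no alcohol — keep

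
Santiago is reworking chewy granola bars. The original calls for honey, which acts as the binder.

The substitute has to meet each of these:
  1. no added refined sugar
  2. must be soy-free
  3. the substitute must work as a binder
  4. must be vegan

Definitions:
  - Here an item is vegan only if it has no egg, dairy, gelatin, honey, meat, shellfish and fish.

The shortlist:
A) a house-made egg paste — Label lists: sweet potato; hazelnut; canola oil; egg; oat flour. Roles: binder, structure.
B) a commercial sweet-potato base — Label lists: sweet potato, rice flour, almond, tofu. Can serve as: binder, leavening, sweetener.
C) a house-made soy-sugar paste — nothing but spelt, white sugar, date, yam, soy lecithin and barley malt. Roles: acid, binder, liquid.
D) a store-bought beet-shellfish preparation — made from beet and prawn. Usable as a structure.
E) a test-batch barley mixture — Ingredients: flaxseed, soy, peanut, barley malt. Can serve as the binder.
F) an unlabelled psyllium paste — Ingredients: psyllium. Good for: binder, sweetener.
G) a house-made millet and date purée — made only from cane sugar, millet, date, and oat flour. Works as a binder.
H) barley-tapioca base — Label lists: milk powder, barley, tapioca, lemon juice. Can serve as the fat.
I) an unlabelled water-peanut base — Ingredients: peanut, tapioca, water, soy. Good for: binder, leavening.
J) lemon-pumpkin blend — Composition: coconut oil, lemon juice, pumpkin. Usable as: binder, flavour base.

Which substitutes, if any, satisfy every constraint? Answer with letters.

F, J

A: has egg, so not vegan — no
B: has tofu, so not soy-free — out
C: has soy lecithin, so not soy-free; has white sugar, so not no-added-sugar — reject
D: not usable as a binder; has prawn, so not vegan — reject
E: has soy, so not soy-free — out
F: vegan, no refined sugar — OK
G: has cane sugar, so not no-added-sugar — no
H: not usable as a binder; has milk powder, so not vegan — no
I: has soy, so not soy-free — reject
J: only coconut oil, lemon juice, and pumpkin; none excluded — valid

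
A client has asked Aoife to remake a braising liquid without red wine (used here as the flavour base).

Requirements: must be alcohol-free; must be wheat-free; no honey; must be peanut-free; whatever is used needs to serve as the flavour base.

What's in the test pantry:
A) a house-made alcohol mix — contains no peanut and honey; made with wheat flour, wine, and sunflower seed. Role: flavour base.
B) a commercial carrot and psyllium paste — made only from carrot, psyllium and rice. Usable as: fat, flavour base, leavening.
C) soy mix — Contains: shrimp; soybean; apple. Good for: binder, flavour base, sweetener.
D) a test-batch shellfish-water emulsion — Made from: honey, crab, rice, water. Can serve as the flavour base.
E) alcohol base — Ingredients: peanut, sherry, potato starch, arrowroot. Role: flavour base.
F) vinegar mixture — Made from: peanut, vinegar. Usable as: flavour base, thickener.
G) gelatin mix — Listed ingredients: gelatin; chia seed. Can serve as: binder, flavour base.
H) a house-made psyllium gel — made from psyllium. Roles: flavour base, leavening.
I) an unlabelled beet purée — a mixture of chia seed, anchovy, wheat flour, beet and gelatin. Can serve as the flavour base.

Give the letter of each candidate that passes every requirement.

A: has wheat flour, so not wheat-free; has wine, so not alcohol-free — no
B: works as a flavour base, no wheat, no peanut — valid
C: works as a flavour base, no peanut, no wheat — keep
D: has honey, so not honey-free — no
E: has sherry, so not alcohol-free; has peanut, so not peanut-free — reject
F: has peanut, so not peanut-free — reject
G: nothing on the exclusion list — keep
H: works as a flavour base, no honey, no peanut — valid
I: has wheat flour, so not wheat-free — reject

B, C, G, H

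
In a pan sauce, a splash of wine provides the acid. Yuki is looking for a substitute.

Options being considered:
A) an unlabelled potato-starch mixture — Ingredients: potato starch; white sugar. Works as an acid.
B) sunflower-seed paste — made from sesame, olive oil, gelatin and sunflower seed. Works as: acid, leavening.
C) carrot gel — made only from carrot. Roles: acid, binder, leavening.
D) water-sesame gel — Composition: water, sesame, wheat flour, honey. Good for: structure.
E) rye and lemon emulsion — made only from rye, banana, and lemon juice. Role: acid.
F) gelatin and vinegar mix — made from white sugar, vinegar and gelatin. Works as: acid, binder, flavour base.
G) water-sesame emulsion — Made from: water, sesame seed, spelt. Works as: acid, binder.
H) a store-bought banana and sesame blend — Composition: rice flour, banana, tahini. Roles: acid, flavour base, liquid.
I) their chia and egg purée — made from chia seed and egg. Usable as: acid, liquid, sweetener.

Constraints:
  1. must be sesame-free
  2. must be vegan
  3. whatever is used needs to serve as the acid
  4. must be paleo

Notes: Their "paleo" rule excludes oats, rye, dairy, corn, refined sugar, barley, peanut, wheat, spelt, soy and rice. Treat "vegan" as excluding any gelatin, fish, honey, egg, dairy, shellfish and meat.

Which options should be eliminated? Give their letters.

A, B, D, E, F, G, H, I

A: has white sugar, so not paleo — no
B: has gelatin, so not vegan; has sesame, so not sesame-free — reject
C: nothing on the exclusion list — OK
D: not usable as an acid; has wheat flour, so not paleo (and 2 more) — out
E: has rye, so not paleo — no
F: has white sugar, so not paleo; has gelatin, so not vegan — reject
G: has spelt, so not paleo; has sesame seed, so not sesame-free — out
H: has rice flour, so not paleo; has tahini, so not sesame-free — out
I: has egg, so not vegan — no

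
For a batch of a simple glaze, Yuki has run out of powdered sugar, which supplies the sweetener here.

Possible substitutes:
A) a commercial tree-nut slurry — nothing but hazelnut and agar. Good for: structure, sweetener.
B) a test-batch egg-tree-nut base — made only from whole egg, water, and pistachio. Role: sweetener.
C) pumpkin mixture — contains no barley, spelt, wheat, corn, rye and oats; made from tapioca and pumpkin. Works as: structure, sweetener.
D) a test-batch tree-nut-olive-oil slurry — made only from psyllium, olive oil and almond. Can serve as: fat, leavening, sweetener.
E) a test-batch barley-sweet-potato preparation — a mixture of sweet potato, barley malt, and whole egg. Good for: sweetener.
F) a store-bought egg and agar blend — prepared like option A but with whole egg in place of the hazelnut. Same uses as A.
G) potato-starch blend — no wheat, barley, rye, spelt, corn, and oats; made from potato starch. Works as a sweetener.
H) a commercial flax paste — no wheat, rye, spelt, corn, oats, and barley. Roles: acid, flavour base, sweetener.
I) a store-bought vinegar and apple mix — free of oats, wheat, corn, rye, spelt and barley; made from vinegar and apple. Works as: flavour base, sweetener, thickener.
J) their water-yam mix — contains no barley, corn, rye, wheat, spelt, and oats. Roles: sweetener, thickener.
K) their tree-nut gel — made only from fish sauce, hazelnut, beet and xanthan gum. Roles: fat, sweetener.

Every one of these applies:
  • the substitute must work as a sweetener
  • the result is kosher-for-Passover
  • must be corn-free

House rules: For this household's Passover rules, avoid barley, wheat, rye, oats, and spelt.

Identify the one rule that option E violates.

kosher-for-Passover

usable as a sweetener: satisfied
kosher-for-Passover: has barley malt — fails
corn-free: satisfied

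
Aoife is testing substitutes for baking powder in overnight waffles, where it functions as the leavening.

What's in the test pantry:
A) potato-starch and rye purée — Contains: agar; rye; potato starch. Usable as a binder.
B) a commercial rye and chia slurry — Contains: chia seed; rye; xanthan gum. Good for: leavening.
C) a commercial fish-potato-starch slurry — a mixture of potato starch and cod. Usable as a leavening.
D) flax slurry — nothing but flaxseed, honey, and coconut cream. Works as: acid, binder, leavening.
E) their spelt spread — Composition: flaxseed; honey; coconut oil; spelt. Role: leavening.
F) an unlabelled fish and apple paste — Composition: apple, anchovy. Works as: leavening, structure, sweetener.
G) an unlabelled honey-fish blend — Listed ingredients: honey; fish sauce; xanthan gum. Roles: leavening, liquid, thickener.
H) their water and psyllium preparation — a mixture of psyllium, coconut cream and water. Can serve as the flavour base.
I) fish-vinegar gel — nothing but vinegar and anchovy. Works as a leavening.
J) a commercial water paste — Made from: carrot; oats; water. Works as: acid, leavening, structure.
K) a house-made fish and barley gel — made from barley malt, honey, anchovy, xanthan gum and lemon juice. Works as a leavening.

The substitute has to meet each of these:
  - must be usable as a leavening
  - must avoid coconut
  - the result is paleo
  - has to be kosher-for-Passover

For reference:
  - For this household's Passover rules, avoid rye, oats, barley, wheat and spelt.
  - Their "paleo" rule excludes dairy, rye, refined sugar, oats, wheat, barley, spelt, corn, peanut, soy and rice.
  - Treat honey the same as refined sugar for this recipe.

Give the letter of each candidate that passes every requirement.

A: not usable as a leavening; has rye, so not kosher-for-Passover (and 1 more) — reject
B: has rye, so not kosher-for-Passover; has rye, so not paleo — no
C: only cod and potato starch; none excluded — keep
D: has honey, so not paleo; has coconut cream, so not coconut-free — no
E: has spelt, so not kosher-for-Passover; has honey, so not paleo (and 1 more) — reject
F: only anchovy and apple; none excluded — OK
G: has honey, so not paleo — reject
H: not usable as a leavening; has coconut cream, so not coconut-free — no
I: kosher-for-Passover, no coconut — OK
J: has oats, so not kosher-for-Passover; has oats, so not paleo — no
K: has barley malt, so not kosher-for-Passover; has barley malt, so not paleo — no

C, F, I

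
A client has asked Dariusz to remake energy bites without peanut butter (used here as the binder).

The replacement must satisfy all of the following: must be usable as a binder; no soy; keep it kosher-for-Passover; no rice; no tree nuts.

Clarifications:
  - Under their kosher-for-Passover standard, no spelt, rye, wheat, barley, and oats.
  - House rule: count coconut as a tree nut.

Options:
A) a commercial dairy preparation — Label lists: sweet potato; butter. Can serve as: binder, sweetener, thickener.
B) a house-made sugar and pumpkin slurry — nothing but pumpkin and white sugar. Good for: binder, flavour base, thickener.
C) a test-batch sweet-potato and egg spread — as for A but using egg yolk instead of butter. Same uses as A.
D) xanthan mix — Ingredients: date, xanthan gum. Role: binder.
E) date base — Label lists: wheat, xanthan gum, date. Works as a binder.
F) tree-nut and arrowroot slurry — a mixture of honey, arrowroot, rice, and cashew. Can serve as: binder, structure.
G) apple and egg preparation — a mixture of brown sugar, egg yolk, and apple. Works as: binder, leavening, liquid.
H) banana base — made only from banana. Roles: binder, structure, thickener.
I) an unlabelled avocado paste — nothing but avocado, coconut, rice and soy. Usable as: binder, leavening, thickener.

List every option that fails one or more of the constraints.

E, F, I

A: kosher-for-Passover, no soy — valid
B: works as a binder, kosher-for-Passover, no rice — OK
C: all constraints satisfied — keep
D: only date and xanthan gum; none excluded — OK
E: has wheat, so not kosher-for-Passover — reject
F: has cashew, so not tree-nut-free; has rice, so not rice-free — no
G: works as a binder, tree-nut-free, kosher-for-Passover — OK
H: only banana; none excluded — valid
I: has coconut, so not tree-nut-free; has soy, so not soy-free (and 1 more) — reject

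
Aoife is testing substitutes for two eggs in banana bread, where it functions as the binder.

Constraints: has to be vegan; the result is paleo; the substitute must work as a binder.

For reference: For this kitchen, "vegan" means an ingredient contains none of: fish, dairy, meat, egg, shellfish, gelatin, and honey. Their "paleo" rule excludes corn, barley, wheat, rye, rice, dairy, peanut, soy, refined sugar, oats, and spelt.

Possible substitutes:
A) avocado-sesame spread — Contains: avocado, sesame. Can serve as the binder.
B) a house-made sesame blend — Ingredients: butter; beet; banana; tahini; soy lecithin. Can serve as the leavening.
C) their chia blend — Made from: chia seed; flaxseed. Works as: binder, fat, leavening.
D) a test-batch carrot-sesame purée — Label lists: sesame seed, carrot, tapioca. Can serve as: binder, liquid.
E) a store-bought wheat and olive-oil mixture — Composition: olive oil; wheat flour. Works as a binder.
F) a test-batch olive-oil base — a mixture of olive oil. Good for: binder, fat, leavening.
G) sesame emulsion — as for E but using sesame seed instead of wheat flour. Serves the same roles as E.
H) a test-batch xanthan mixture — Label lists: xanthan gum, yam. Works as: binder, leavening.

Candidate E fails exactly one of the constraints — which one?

usable as a binder: satisfied
vegan: satisfied
paleo: has wheat flour — fails

paleo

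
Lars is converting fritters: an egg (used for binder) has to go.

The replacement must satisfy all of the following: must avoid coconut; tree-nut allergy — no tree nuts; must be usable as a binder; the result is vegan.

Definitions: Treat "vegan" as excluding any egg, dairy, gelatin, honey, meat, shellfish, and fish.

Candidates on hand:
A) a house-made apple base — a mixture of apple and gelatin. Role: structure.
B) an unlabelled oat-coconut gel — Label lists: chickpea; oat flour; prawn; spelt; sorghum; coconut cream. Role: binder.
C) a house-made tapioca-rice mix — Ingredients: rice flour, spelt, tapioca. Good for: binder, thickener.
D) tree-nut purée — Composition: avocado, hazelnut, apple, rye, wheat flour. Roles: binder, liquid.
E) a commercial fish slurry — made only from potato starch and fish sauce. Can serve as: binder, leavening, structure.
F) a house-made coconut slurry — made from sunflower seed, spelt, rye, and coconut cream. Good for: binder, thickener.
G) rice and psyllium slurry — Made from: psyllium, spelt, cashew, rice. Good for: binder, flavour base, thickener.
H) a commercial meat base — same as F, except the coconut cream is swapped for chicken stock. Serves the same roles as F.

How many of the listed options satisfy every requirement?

A: not usable as a binder; has gelatin, so not vegan — no
B: has prawn, so not vegan; has coconut cream, so not coconut-free — no
C: works as a binder, no coconut, no tree nuts — valid
D: has hazelnut, so not tree-nut-free — reject
E: has fish sauce, so not vegan — out
F: has coconut cream, so not coconut-free — no
G: has cashew, so not tree-nut-free — out
H: has chicken stock, so not vegan — no

1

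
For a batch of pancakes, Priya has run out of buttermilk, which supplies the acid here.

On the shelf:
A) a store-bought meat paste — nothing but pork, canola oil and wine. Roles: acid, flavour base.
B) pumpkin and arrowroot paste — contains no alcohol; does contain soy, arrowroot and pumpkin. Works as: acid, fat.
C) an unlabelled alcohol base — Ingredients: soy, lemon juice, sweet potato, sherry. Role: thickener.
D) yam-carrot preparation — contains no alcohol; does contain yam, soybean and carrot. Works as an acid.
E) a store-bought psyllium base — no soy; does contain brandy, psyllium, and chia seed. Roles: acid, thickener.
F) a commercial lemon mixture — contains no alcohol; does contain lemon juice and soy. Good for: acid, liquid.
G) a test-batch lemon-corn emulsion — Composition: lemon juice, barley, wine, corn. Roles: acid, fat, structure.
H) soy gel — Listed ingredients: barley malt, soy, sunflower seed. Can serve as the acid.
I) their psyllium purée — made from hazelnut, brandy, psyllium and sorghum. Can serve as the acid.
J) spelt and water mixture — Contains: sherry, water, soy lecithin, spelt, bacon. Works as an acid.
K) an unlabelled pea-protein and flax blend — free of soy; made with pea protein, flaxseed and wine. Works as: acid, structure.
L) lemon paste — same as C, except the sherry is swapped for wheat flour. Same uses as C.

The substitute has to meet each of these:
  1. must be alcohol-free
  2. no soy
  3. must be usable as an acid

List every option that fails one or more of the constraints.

A: has wine, so not alcohol-free — out
B: has soy, so not soy-free — out
C: not usable as an acid; has sherry, so not alcohol-free (and 1 more) — no
D: has soybean, so not soy-free — out
E: has brandy, so not alcohol-free — reject
F: has soy, so not soy-free — no
G: has wine, so not alcohol-free — out
H: has soy, so not soy-free — no
I: has brandy, so not alcohol-free — reject
J: has sherry, so not alcohol-free; has soy lecithin, so not soy-free — no
K: has wine, so not alcohol-free — no
L: not usable as an acid; has soy, so not soy-free — no

A, B, C, D, E, F, G, H, I, J, K, L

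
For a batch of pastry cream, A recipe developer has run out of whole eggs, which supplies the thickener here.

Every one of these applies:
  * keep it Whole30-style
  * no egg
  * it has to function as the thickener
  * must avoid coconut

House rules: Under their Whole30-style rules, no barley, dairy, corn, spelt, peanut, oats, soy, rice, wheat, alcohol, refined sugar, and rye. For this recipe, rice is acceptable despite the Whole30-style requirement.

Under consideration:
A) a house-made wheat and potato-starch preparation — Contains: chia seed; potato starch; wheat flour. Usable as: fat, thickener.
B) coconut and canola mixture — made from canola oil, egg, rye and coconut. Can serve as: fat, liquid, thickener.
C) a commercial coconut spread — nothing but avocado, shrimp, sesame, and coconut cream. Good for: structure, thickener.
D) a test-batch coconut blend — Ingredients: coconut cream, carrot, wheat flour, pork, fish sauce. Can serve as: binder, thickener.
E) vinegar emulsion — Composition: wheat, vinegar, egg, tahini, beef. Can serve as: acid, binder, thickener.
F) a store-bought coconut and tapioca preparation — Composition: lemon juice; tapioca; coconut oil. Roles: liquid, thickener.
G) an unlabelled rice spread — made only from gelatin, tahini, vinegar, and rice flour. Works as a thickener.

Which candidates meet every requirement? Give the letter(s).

A: has wheat flour, so not Whole30-style — out
B: has rye, so not Whole30-style; has egg, so not egg-free (and 1 more) — no
C: has coconut cream, so not coconut-free — reject
D: has wheat flour, so not Whole30-style; has coconut cream, so not coconut-free — reject
E: has wheat, so not Whole30-style; has egg, so not egg-free — out
F: has coconut oil, so not coconut-free — reject
G: rice is permitted under the Whole30-style carve-out; nothing else excluded — keep

G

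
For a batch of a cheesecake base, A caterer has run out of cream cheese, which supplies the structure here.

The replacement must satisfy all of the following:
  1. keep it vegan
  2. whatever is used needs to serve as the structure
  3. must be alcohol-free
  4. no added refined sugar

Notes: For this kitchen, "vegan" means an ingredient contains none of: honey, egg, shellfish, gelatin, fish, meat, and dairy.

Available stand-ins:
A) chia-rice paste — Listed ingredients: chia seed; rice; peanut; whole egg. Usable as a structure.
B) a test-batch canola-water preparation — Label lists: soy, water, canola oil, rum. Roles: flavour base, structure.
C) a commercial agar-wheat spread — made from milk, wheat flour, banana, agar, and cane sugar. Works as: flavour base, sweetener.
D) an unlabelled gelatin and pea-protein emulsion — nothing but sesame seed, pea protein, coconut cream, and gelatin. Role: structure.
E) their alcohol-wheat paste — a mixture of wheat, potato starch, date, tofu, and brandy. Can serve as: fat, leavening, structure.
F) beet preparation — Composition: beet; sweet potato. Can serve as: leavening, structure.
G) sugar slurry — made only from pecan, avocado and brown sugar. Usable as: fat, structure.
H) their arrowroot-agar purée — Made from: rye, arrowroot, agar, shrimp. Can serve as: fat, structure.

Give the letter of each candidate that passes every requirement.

A: has whole egg, so not vegan — no
B: has rum, so not alcohol-free — out
C: not usable as a structure; has milk, so not vegan (and 1 more) — no
D: has gelatin, so not vegan — no
E: has brandy, so not alcohol-free — out
F: every rule checks out — keep
G: has brown sugar, so not no-added-sugar — reject
H: has shrimp, so not vegan — out

F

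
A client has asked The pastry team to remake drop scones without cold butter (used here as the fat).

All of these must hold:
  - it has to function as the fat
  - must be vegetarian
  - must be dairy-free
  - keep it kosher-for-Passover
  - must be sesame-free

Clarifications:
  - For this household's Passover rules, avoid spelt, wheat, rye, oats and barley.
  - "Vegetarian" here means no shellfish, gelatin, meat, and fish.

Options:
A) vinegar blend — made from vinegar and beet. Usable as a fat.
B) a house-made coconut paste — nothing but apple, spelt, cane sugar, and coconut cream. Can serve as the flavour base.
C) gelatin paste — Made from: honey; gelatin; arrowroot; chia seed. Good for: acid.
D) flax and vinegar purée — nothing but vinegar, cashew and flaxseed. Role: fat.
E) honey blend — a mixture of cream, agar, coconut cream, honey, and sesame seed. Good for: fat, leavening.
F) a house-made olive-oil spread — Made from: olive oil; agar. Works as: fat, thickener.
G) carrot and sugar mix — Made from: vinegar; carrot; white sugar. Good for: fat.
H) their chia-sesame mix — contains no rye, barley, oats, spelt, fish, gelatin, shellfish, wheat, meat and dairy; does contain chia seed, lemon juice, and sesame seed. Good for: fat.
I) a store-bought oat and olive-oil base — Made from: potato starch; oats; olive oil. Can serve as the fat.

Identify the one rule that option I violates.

usable as a fat: satisfied
kosher-for-Passover: has oats — fails
vegetarian: satisfied
dairy-free: satisfied
sesame-free: satisfied

kosher-for-Passover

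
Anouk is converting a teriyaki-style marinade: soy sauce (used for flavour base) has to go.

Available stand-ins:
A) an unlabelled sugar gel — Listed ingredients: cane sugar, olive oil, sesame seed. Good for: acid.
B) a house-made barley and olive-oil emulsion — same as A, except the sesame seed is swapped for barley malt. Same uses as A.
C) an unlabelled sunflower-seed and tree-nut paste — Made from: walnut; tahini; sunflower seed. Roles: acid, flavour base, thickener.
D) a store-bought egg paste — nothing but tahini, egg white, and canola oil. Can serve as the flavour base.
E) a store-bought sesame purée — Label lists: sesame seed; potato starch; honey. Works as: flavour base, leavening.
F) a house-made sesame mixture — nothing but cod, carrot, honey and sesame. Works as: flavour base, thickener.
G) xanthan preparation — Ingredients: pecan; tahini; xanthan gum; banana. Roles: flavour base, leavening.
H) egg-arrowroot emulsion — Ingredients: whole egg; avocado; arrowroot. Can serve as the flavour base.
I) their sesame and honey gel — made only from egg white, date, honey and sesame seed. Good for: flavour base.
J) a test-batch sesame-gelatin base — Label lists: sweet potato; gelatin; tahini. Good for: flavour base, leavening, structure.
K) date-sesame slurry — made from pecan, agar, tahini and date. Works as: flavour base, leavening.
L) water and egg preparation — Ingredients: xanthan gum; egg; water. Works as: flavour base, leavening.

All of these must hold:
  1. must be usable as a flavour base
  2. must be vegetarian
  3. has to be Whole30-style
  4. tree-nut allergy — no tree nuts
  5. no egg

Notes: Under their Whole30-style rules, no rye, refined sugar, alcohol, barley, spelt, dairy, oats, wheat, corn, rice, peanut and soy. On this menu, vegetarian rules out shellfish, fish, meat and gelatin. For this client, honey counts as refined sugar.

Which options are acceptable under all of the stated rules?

none

A: not usable as a flavour base; has cane sugar, so not Whole30-style — reject
B: not usable as a flavour base; has barley malt, so not Whole30-style — reject
C: has walnut, so not tree-nut-free — reject
D: has egg white, so not egg-free — no
E: has honey, so not Whole30-style — reject
F: has honey, so not Whole30-style; has cod, so not vegetarian — out
G: has pecan, so not tree-nut-free — reject
H: has whole egg, so not egg-free — no
I: has honey, so not Whole30-style; has egg white, so not egg-free — reject
J: has gelatin, so not vegetarian — out
K: has pecan, so not tree-nut-free — out
L: has egg, so not egg-free — out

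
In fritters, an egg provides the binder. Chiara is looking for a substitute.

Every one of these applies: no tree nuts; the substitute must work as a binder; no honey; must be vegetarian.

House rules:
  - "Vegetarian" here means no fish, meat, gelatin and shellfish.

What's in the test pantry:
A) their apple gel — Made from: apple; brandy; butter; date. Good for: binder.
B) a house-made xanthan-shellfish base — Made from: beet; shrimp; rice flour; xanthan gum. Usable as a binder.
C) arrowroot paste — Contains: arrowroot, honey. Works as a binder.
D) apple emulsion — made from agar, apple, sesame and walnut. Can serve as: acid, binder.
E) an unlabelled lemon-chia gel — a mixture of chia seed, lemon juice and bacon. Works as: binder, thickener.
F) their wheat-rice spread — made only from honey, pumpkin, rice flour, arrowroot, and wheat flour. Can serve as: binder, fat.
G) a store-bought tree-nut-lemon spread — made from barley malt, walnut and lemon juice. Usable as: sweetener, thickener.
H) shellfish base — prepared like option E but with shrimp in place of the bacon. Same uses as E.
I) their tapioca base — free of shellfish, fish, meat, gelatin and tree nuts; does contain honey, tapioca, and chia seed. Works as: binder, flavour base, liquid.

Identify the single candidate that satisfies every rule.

A

A: works as a binder, no tree nuts, no honey — OK
B: has shrimp, so not vegetarian — no
C: has honey, so not honey-free — out
D: has walnut, so not tree-nut-free — out
E: has bacon, so not vegetarian — reject
F: has honey, so not honey-free — no
G: not usable as a binder; has walnut, so not tree-nut-free — reject
H: has shrimp, so not vegetarian — no
I: has honey, so not honey-free — reject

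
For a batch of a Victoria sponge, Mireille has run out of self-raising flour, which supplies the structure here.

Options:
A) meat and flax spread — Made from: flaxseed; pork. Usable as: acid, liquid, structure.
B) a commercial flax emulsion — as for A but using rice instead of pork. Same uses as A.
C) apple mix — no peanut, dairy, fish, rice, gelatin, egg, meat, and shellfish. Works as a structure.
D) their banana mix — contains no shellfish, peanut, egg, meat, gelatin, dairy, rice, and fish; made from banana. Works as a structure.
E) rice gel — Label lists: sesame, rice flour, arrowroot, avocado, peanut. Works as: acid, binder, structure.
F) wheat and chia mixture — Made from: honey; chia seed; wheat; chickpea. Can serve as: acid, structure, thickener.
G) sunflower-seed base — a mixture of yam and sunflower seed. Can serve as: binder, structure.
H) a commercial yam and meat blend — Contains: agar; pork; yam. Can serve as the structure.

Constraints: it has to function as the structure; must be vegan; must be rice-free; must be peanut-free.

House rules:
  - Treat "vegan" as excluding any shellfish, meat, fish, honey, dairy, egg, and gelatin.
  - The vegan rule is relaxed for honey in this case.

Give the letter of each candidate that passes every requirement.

C, D, F, G

A: has pork, so not vegan — reject
B: has rice, so not rice-free — out
C: all constraints satisfied — valid
D: nothing on the exclusion list — valid
E: has peanut, so not peanut-free; has rice flour, so not rice-free — no
F: honey is permitted under the vegan carve-out; nothing else excluded — keep
G: only sunflower seed and yam; none excluded — OK
H: has pork, so not vegan — out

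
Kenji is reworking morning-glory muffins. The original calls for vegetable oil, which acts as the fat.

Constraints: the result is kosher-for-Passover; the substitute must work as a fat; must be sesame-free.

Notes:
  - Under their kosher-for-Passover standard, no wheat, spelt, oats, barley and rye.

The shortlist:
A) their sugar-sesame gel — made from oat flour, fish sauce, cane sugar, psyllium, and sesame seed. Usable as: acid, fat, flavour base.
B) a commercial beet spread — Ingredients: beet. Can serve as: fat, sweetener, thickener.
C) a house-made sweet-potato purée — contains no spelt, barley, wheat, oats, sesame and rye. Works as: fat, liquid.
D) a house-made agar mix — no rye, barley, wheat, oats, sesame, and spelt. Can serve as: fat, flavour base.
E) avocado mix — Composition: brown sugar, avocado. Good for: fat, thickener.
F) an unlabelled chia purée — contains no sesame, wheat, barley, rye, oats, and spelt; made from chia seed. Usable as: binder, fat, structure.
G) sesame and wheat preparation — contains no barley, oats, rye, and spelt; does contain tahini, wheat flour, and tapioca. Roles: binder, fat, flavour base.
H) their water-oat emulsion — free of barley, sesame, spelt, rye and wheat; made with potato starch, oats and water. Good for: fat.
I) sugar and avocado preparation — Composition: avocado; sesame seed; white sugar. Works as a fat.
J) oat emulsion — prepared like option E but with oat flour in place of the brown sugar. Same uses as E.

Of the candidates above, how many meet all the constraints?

5

A: has oat flour, so not kosher-for-Passover; has sesame seed, so not sesame-free — out
B: no sesame, kosher-for-Passover — OK
C: works as a fat, no sesame, kosher-for-Passover — OK
D: kosher-for-Passover, no sesame — valid
E: works as a fat, kosher-for-Passover, no sesame — keep
F: no sesame, kosher-for-Passover — OK
G: has wheat flour, so not kosher-for-Passover; has tahini, so not sesame-free — out
H: has oats, so not kosher-for-Passover — no
I: has sesame seed, so not sesame-free — reject
J: has oat flour, so not kosher-for-Passover — reject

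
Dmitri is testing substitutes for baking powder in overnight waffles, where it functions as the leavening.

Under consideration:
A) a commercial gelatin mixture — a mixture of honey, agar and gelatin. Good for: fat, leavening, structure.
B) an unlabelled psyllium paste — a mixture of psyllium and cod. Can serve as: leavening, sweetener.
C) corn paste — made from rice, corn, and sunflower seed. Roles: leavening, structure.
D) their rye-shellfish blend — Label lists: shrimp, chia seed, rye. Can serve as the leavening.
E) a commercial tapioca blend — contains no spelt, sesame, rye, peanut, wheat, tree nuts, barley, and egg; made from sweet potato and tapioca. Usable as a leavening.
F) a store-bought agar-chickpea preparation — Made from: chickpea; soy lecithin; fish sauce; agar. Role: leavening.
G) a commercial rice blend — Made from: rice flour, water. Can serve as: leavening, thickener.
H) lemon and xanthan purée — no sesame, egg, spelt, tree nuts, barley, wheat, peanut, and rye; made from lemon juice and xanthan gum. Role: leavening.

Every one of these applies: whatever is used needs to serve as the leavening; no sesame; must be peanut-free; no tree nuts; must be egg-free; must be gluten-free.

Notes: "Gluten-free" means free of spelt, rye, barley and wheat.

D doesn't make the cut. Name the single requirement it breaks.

gluten-free

usable as a leavening: satisfied
gluten-free: has rye — fails
egg-free: satisfied
sesame-free: satisfied
tree-nut-free: satisfied
peanut-free: satisfied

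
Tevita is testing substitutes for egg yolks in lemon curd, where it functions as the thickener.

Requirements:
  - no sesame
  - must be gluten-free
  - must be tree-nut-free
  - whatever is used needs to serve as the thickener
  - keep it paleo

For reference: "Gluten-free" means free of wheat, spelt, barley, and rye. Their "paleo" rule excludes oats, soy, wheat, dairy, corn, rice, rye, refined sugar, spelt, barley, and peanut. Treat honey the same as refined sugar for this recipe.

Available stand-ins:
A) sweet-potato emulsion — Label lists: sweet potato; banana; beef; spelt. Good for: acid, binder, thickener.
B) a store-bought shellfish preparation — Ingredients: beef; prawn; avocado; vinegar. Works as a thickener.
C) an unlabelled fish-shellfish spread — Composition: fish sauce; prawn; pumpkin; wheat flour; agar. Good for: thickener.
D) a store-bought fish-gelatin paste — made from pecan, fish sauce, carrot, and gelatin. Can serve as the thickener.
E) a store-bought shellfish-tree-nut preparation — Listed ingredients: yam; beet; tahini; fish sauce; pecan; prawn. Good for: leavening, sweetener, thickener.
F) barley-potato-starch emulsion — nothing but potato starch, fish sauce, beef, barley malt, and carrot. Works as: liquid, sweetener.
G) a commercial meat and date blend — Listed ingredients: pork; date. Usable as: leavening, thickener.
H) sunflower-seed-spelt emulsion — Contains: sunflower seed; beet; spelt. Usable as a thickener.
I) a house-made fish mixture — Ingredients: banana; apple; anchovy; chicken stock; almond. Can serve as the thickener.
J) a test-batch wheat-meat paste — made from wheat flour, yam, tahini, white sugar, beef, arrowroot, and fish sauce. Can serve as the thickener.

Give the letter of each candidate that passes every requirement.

B, G

A: has spelt, so not gluten-free; has spelt, so not paleo — reject
B: beef and prawn etc. — none of it excluded — keep
C: has wheat flour, so not gluten-free; has wheat flour, so not paleo — reject
D: has pecan, so not tree-nut-free — reject
E: has pecan, so not tree-nut-free; has tahini, so not sesame-free — no
F: not usable as a thickener; has barley malt, so not gluten-free (and 1 more) — out
G: every rule checks out — OK
H: has spelt, so not gluten-free; has spelt, so not paleo — no
I: has almond, so not tree-nut-free — reject
J: has wheat flour, so not gluten-free; has white sugar, so not paleo (and 1 more) — no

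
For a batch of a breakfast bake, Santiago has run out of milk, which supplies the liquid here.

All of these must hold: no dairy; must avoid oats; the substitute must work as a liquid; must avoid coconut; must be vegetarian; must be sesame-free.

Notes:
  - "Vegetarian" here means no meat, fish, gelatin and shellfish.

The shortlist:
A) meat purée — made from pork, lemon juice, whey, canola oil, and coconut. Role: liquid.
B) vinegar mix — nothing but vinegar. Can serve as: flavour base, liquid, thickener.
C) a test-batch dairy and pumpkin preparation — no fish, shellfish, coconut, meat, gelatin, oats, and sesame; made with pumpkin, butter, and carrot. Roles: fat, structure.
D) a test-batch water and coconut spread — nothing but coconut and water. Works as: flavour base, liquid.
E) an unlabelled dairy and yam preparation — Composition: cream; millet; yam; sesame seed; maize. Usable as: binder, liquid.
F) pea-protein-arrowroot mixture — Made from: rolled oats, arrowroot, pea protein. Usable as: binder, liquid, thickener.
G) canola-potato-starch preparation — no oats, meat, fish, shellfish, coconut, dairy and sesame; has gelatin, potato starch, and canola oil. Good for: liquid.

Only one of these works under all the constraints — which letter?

A: has pork, so not vegetarian; has whey, so not dairy-free (and 1 more) — no
B: all constraints satisfied — OK
C: not usable as a liquid; has butter, so not dairy-free — no
D: has coconut, so not coconut-free — out
E: has cream, so not dairy-free; has sesame seed, so not sesame-free — reject
F: has rolled oats, so not oat-free — no
G: has gelatin, so not vegetarian — no

B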